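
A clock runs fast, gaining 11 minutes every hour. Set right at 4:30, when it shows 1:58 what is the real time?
For every 60 true minutes, the faulty clock advances 71 minutes, so 1 faulty-clock minute corresponds to 60/71 true minutes.
From 4:30 to 1:58 on the faulty dial is 568 minutes.
True elapsed: 568 x 60/71 = 480 minutes = 8 hours.
True time: 4:30 + 8 hours = 12:30.

Final answer: 12:30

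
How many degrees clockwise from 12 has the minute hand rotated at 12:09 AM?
The minute hand moves 6 degrees per minute.
At 12:09: 9 x 6 = 54 degrees

Final answer: 54 degrees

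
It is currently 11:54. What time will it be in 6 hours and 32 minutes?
Starting time: 11:54
Adding 32 minutes to 54 minutes: 54 + 32 = 86 minutes = 1 hour and 26 minutes
Adding 6 hours: 11 + 6 + 1 (carry) = 18 - 12 = 6
Final time: 6:26

Final answer: 6:26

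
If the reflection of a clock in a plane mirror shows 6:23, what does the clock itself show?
Reflection across the vertical (12-6) axis maps a hand at angle A degrees to (360 - A) degrees, which sends a reading of T minutes past 12:00 to (720 - T) minutes past 12:00.
Mirror reads 6:23 = 383 minutes past 12:00.
Actual time: (720 - 383) mod 720 = 337 minutes = 5:37.

Final answer: 5:37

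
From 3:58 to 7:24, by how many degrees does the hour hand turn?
The hour hand moves 0.5 degrees per minute.
Time elapsed: 7:24 - 3:58 = 206 minutes
Angular displacement: 206 x 0.5 = 103 degrees

Final answer: 103 degrees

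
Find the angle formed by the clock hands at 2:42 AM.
Hour hand position: 2 x 30 + 42 x 0.5 = 81 degrees
Minute hand position: 42 x 6 = 252 degrees
Difference: |81 - 252| = 171 degrees
The angle between the hands is 171 degrees

Final answer: 171 degrees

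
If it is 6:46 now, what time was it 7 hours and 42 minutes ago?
Starting time: 6:46 = 406 total minutes past 12:00
Subtracting: 7 hours and 42 minutes = 462 minutes
406 - 462 = -56 (negative, add 12 hours = 720) = 664 minutes
= 11 hours and 4 minutes past 12:00 = 11:04

Final answer: 11:04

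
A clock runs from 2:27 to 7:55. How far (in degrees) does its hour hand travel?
The hour hand moves 0.5 degrees per minute.
Time elapsed: 7:55 - 2:27 = 328 minutes
Angular displacement: 328 x 0.5 = 164 degrees

Final answer: 164 degrees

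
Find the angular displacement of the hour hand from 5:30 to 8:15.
The hour hand moves 0.5 degrees per minute.
Time elapsed: 8:15 - 5:30 = 165 minutes
Angular displacement: 165 x 0.5 = 82.5 degrees

Final answer: 82.5 degrees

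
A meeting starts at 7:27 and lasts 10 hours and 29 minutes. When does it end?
Starting time: 7:27
Adding 29 minutes to 27 minutes: 27 + 29 = 56 minutes
Adding 10 hours: 7 + 10 = 17 - 12 = 5
Final time: 5:56

Final answer: 5:56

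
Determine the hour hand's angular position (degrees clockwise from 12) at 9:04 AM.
The hour hand moves 30 degrees per hour and 0.5 degrees per minute.
At 9:04: (9) x 30 + 4 x 0.5 = 270 + 2 = 272 degrees

Final answer: 272 degrees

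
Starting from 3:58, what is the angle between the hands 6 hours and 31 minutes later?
First find the time 6 hours and 31 minutes after 3:58.
Total minutes: 3 x 60 + 58 + 6 x 60 + 31 = 629.
629 mod 720 = 629 minutes = 10:29.
Now compute the angle at 10:29:
Hour hand: 10 x 30 + 29 x 0.5 = 314.5 degrees
Minute hand: 29 x 6 = 174 degrees
Difference: |314.5 - 174| = 140.5 degrees
The angle is 140.5 degrees

Final answer: 140.5 degrees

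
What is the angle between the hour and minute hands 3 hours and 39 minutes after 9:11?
First find the time 3 hours and 39 minutes after 9:11.
Total minutes: 9 x 60 + 11 + 3 x 60 + 39 = 770.
770 mod 720 = 50 minutes = 12:50.
Now compute the angle at 12:50:
Hour hand: 0 x 30 + 50 x 0.5 = 25 degrees
Minute hand: 50 x 6 = 300 degrees
Difference: |25 - 300| = 275 degrees
Smaller angle: 360 - 275 = 85 degrees

Final answer: 85 degrees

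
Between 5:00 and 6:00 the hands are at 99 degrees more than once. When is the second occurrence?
At t minutes past 5:00, the hour hand is at 30 x 5 + 0.5t degrees and the minute hand is at 6t degrees.
The smaller angle between them is 99 degrees when |30H - 5.5t| = 99 or |30H - 5.5t| = 261.
With H = 5, solve 30 x 5 - 5.5t = +/- target for each target:
  t = (30 x 5 - 99) / 5.5 = 9.27
  t = (30 x 5 + 99) / 5.5 = 45.27
  t = (30 x 5 - 261) / 5.5 = -20.18 (outside (0, 60))
  t = (30 x 5 + 261) / 5.5 = 74.73 (outside (0, 60))
Valid solutions in (0, 60): {9.27, 45.27} minutes.
The second occurrence is t = 45.27 minutes.
The hands form a 99-degree angle at 45.27 minutes past 5:00.

Final answer: 45.27 minutes past 5:00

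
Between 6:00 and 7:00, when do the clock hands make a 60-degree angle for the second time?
At t minutes past 6:00, the hour hand is at 30 x 6 + 0.5t degrees and the minute hand is at 6t degrees.
The smaller angle between them is 60 degrees when |30H - 5.5t| = 60 or |30H - 5.5t| = 300.
With H = 6, solve 30 x 6 - 5.5t = +/- target for each target:
  t = (30 x 6 - 60) / 5.5 = 21.82
  t = (30 x 6 + 60) / 5.5 = 43.64
  t = (30 x 6 - 300) / 5.5 = -21.82 (outside (0, 60))
  t = (30 x 6 + 300) / 5.5 = 87.27 (outside (0, 60))
Valid solutions in (0, 60): {21.82, 43.64} minutes.
The second occurrence is t = 43.64 minutes.
The hands form a 60-degree angle at 43.64 minutes past 6:00.

Final answer: 43.64 minutes past 6:00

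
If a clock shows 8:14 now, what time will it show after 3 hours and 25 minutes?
Starting time: 8:14
Adding 25 minutes to 14 minutes: 14 + 25 = 39 minutes
Adding 3 hours: 8 + 3 = 11
Final time: 11:39

Final answer: 11:39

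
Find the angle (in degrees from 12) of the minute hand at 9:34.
The minute hand moves 6 degrees per minute.
At 9:34: 34 x 6 = 204 degrees

Final answer: 204 degrees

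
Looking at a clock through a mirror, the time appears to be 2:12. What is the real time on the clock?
Reflection across the vertical (12-6) axis maps a hand at angle A degrees to (360 - A) degrees, which sends a reading of T minutes past 12:00 to (720 - T) minutes past 12:00.
Mirror reads 2:12 = 132 minutes past 12:00.
Actual time: (720 - 132) mod 720 = 588 minutes = 9:48.

Final answer: 9:48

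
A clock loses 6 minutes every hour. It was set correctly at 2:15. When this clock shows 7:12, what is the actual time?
For every 60 true minutes, the faulty clock advances 54 minutes, so 1 faulty-clock minute corresponds to 60/54 true minutes.
From 2:15 to 7:12 on the faulty dial is 297 minutes.
True elapsed: 297 x 60/54 = 330 minutes = 5 hours and 30 minutes.
True time: 2:15 + 5 hours and 30 minutes = 7:45.

Final answer: 7:45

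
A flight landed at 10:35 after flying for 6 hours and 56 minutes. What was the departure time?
Starting time: 10:35 = 635 total minutes past 12:00
Subtracting: 6 hours and 56 minutes = 416 minutes
635 - 416 = 219 minutes
= 3 hours and 39 minutes past 12:00 = 3:39

Final answer: 3:39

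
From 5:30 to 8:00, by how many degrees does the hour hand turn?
The hour hand moves 0.5 degrees per minute.
Time elapsed: 8:00 - 5:30 = 150 minutes
Angular displacement: 150 x 0.5 = 75 degrees

Final answer: 75 degrees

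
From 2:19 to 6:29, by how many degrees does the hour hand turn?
The hour hand moves 0.5 degrees per minute.
Time elapsed: 6:29 - 2:19 = 250 minutes
Angular displacement: 250 x 0.5 = 125 degrees

Final answer: 125 degrees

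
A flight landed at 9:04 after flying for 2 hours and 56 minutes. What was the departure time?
Starting time: 9:04 = 544 total minutes past 12:00
Subtracting: 2 hours and 56 minutes = 176 minutes
544 - 176 = 368 minutes
= 6 hours and 8 minutes past 12:00 = 6:08

Final answer: 6:08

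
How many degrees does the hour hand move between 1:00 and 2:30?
The hour hand moves 0.5 degrees per minute.
Time elapsed: 2:30 - 1:00 = 90 minutes
Angular displacement: 90 x 0.5 = 45 degrees

Final answer: 45 degrees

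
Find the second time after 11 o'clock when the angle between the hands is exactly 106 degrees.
At t minutes past 11:00, the hour hand is at 30 x 11 + 0.5t degrees and the minute hand is at 6t degrees.
The smaller angle between them is 106 degrees when |30H - 5.5t| = 106 or |30H - 5.5t| = 254.
With H = 11, solve 30 x 11 - 5.5t = +/- target for each target:
  t = (30 x 11 - 106) / 5.5 = 40.73
  t = (30 x 11 + 106) / 5.5 = 79.27 (outside (0, 60))
  t = (30 x 11 - 254) / 5.5 = 13.82
  t = (30 x 11 + 254) / 5.5 = 106.18 (outside (0, 60))
Valid solutions in (0, 60): {13.82, 40.73} minutes.
The second occurrence is t = 40.73 minutes.
The hands form a 106-degree angle at 40.73 minutes past 11:00.

Final answer: 40.73 minutes past 11:00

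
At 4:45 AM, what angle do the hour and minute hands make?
Hour hand position: 4 x 30 + 45 x 0.5 = 142.5 degrees
Minute hand position: 45 x 6 = 270 degrees
Difference: |142.5 - 270| = 127.5 degrees
The angle between the hands is 127.5 degrees

Final answer: 127.5 degrees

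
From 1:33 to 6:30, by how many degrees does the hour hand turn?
The hour hand moves 0.5 degrees per minute.
Time elapsed: 6:30 - 1:33 = 297 minutes
Angular displacement: 297 x 0.5 = 148.5 degrees

Final answer: 148.5 degrees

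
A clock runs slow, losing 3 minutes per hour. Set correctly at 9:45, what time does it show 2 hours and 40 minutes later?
For every 60 true minutes, the faulty clock advances 60 - 3 = 57 minutes.
True elapsed: 2 hours and 40 minutes = 160 minutes.
Faulty clock advances: 160 x 57/60 = 152 minutes (drift: 8 minutes behind).
Shown time: 9:45 + 152 minutes = 12:17.

Final answer: 12:17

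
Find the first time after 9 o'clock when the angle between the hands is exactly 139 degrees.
At t minutes past 9:00, the hour hand is at 30 x 9 + 0.5t degrees and the minute hand is at 6t degrees.
The smaller angle between them is 139 degrees when |30H - 5.5t| = 139 or |30H - 5.5t| = 221.
With H = 9, solve 30 x 9 - 5.5t = +/- target for each target:
  t = (30 x 9 - 139) / 5.5 = 23.82
  t = (30 x 9 + 139) / 5.5 = 74.36 (outside (0, 60))
  t = (30 x 9 - 221) / 5.5 = 8.91
  t = (30 x 9 + 221) / 5.5 = 89.27 (outside (0, 60))
Valid solutions in (0, 60): {8.91, 23.82} minutes.
The first occurrence is t = 8.91 minutes.
The hands form a 139-degree angle at 8.91 minutes past 9:00.

Final answer: 8.91 minutes past 9:00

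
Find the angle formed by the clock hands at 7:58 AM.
Hour hand position: 7 x 30 + 58 x 0.5 = 239 degrees
Minute hand position: 58 x 6 = 348 degrees
Difference: |239 - 348| = 109 degrees
The angle between the hands is 109 degrees

Final answer: 109 degrees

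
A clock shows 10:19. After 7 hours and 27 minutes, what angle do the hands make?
First find the time 7 hours and 27 minutes after 10:19.
Total minutes: 10 x 60 + 19 + 7 x 60 + 27 = 1066.
1066 mod 720 = 346 minutes = 5:46.
Now compute the angle at 5:46:
Hour hand: 5 x 30 + 46 x 0.5 = 173 degrees
Minute hand: 46 x 6 = 276 degrees
Difference: |173 - 276| = 103 degrees
The angle is 103 degrees

Final answer: 103 degrees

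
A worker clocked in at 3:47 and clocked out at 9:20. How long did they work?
From 3:47 to 9:20:
(9 x 60 + 20) - (3 x 60 + 47) = 560 - 227 = 333 minutes
= 5 hours and 33 minutes

Final answer: 5 hours and 33 minutes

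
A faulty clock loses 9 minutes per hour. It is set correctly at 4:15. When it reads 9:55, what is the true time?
For every 60 true minutes, the faulty clock advances 51 minutes, so 1 faulty-clock minute corresponds to 60/51 true minutes.
From 4:15 to 9:55 on the faulty dial is 340 minutes.
True elapsed: 340 x 60/51 = 400 minutes = 6 hours and 40 minutes.
True time: 4:15 + 6 hours and 40 minutes = 10:55.

Final answer: 10:55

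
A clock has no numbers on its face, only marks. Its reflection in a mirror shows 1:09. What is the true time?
Reflection across the vertical (12-6) axis maps a hand at angle A degrees to (360 - A) degrees, which sends a reading of T minutes past 12:00 to (720 - T) minutes past 12:00.
Mirror reads 1:09 = 69 minutes past 12:00.
Actual time: (720 - 69) mod 720 = 651 minutes = 10:51.

Final answer: 10:51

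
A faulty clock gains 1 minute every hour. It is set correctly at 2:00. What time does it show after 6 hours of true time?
For every 60 true minutes, the faulty clock advances 60 + 1 = 61 minutes.
True elapsed: 6 hours = 360 minutes.
Faulty clock advances: 360 x 61/60 = 366 minutes (drift: 6 minutes ahead).
Shown time: 2:00 + 366 minutes = 8:06.

Final answer: 8:06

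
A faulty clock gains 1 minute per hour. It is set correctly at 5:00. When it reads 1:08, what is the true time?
For every 60 true minutes, the faulty clock advances 61 minutes, so 1 faulty-clock minute corresponds to 60/61 true minutes.
From 5:00 to 1:08 on the faulty dial is 488 minutes.
True elapsed: 488 x 60/61 = 480 minutes = 8 hours.
True time: 5:00 + 8 hours = 1:00.

Final answer: 1:00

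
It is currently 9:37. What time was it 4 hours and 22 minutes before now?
Starting time: 9:37 = 577 total minutes past 12:00
Subtracting: 4 hours and 22 minutes = 262 minutes
577 - 262 = 315 minutes
= 5 hours and 15 minutes past 12:00 = 5:15

Final answer: 5:15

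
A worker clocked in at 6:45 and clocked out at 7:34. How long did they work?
From 6:45 to 7:34:
(7 x 60 + 34) - (6 x 60 + 45) = 454 - 405 = 49 minutes
= 49 minutes

Final answer: 49 minutes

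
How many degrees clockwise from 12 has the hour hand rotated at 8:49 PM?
The hour hand moves 30 degrees per hour and 0.5 degrees per minute.
At 8:49: (8) x 30 + 49 x 0.5 = 240 + 24.5 = 264.5 degrees

Final answer: 264.5 degrees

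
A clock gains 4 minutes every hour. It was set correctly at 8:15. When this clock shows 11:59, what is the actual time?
For every 60 true minutes, the faulty clock advances 64 minutes, so 1 faulty-clock minute corresponds to 60/64 true minutes.
From 8:15 to 11:59 on the faulty dial is 224 minutes.
True elapsed: 224 x 60/64 = 210 minutes = 3 hours and 30 minutes.
True time: 8:15 + 3 hours and 30 minutes = 11:45.

Final answer: 11:45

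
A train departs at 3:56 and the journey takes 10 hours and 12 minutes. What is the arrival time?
Starting time: 3:56
Adding 12 minutes to 56 minutes: 56 + 12 = 68 minutes = 1 hour and 8 minutes
Adding 10 hours: 3 + 10 + 1 (carry) = 14 - 12 = 2
Final time: 2:08

Final answer: 2:08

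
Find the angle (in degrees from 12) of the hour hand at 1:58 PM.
The hour hand moves 30 degrees per hour and 0.5 degrees per minute.
At 1:58: (1) x 30 + 58 x 0.5 = 30 + 29 = 59 degrees

Final answer: 59 degrees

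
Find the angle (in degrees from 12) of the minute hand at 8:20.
The minute hand moves 6 degrees per minute.
At 8:20: 20 x 6 = 120 degrees

Final answer: 120 degrees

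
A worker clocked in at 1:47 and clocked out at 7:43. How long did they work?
From 1:47 to 7:43:
(7 x 60 + 43) - (1 x 60 + 47) = 463 - 107 = 356 minutes
= 5 hours and 56 minutes

Final answer: 5 hours and 56 minutes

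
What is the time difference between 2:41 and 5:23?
From 2:41 to 5:23:
(5 x 60 + 23) - (2 x 60 + 41) = 323 - 161 = 162 minutes
= 2 hours and 42 minutes

Final answer: 2 hours and 42 minutes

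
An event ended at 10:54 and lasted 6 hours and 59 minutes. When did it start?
Starting time: 10:54 = 654 total minutes past 12:00
Subtracting: 6 hours and 59 minutes = 419 minutes
654 - 419 = 235 minutes
= 3 hours and 55 minutes past 12:00 = 3:55

Final answer: 3:55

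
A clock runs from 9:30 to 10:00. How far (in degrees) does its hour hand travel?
The hour hand moves 0.5 degrees per minute.
Time elapsed: 10:00 - 9:30 = 30 minutes
Angular displacement: 30 x 0.5 = 15 degrees

Final answer: 15 degrees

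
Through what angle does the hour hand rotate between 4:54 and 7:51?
The hour hand moves 0.5 degrees per minute.
Time elapsed: 7:51 - 4:54 = 177 minutes
Angular displacement: 177 x 0.5 = 88.5 degrees

Final answer: 88.5 degrees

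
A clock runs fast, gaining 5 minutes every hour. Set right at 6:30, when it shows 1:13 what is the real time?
For every 60 true minutes, the faulty clock advances 65 minutes, so 1 faulty-clock minute corresponds to 60/65 true minutes.
From 6:30 to 1:13 on the faulty dial is 403 minutes.
True elapsed: 403 x 60/65 = 372 minutes = 6 hours and 12 minutes.
True time: 6:30 + 6 hours and 12 minutes = 12:42.

Final answer: 12:42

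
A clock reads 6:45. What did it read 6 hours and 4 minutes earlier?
Starting time: 6:45 = 405 total minutes past 12:00
Subtracting: 6 hours and 4 minutes = 364 minutes
405 - 364 = 41 minutes
= 41 minutes past 12:00 = 12:41

Final answer: 12:41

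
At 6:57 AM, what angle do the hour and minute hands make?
Hour hand position: 6 x 30 + 57 x 0.5 = 208.5 degrees
Minute hand position: 57 x 6 = 342 degrees
Difference: |208.5 - 342| = 133.5 degrees
The angle between the hands is 133.5 degrees

Final answer: 133.5 degrees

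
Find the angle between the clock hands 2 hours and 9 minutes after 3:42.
First find the time 2 hours and 9 minutes after 3:42.
Total minutes: 3 x 60 + 42 + 2 x 60 + 9 = 351.
351 mod 720 = 351 minutes = 5:51.
Now compute the angle at 5:51:
Hour hand: 5 x 30 + 51 x 0.5 = 175.5 degrees
Minute hand: 51 x 6 = 306 degrees
Difference: |175.5 - 306| = 130.5 degrees
The angle is 130.5 degrees

Final answer: 130.5 degrees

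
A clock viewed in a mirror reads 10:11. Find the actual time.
Reflection across the vertical (12-6) axis maps a hand at angle A degrees to (360 - A) degrees, which sends a reading of T minutes past 12:00 to (720 - T) minutes past 12:00.
Mirror reads 10:11 = 611 minutes past 12:00.
Actual time: (720 - 611) mod 720 = 109 minutes = 1:49.

Final answer: 1:49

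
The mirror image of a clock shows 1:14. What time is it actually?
Reflection across the vertical (12-6) axis maps a hand at angle A degrees to (360 - A) degrees, which sends a reading of T minutes past 12:00 to (720 - T) minutes past 12:00.
Mirror reads 1:14 = 74 minutes past 12:00.
Actual time: (720 - 74) mod 720 = 646 minutes = 10:46.

Final answer: 10:46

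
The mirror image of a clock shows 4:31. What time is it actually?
Reflection across the vertical (12-6) axis maps a hand at angle A degrees to (360 - A) degrees, which sends a reading of T minutes past 12:00 to (720 - T) minutes past 12:00.
Mirror reads 4:31 = 271 minutes past 12:00.
Actual time: (720 - 271) mod 720 = 449 minutes = 7:29.

Final answer: 7:29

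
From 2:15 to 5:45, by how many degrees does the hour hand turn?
The hour hand moves 0.5 degrees per minute.
Time elapsed: 5:45 - 2:15 = 210 minutes
Angular displacement: 210 x 0.5 = 105 degrees

Final answer: 105 degrees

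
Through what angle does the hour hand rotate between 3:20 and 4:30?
The hour hand moves 0.5 degrees per minute.
Time elapsed: 4:30 - 3:20 = 70 minutes
Angular displacement: 70 x 0.5 = 35 degrees

Final answer: 35 degrees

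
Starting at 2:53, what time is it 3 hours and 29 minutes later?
Starting time: 2:53
Adding 29 minutes to 53 minutes: 53 + 29 = 82 minutes = 1 hour and 22 minutes
Adding 3 hours: 2 + 3 + 1 (carry) = 6
Final time: 6:22

Final answer: 6:22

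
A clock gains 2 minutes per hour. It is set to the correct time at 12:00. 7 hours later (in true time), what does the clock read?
For every 60 true minutes, the faulty clock advances 60 + 2 = 62 minutes.
True elapsed: 7 hours = 420 minutes.
Faulty clock advances: 420 x 62/60 = 434 minutes (drift: 14 minutes ahead).
Shown time: 12:00 + 434 minutes = 7:14.

Final answer: 7:14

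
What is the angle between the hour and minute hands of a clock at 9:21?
Hour hand position: 9 x 30 + 21 x 0.5 = 280.5 degrees
Minute hand position: 21 x 6 = 126 degrees
Difference: |280.5 - 126| = 154.5 degrees
The angle between the hands is 154.5 degrees

Final answer: 154.5 degrees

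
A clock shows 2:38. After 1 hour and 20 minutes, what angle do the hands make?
First find the time 1 hour and 20 minutes after 2:38.
Total minutes: 2 x 60 + 38 + 1 x 60 + 20 = 238.
238 mod 720 = 238 minutes = 3:58.
Now compute the angle at 3:58:
Hour hand: 3 x 30 + 58 x 0.5 = 119 degrees
Minute hand: 58 x 6 = 348 degrees
Difference: |119 - 348| = 229 degrees
Smaller angle: 360 - 229 = 131 degrees

Final answer: 131 degrees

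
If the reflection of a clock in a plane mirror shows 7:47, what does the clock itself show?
Reflection across the vertical (12-6) axis maps a hand at angle A degrees to (360 - A) degrees, which sends a reading of T minutes past 12:00 to (720 - T) minutes past 12:00.
Mirror reads 7:47 = 467 minutes past 12:00.
Actual time: (720 - 467) mod 720 = 253 minutes = 4:13.

Final answer: 4:13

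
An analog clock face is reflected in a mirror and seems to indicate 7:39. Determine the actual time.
Reflection across the vertical (12-6) axis maps a hand at angle A degrees to (360 - A) degrees, which sends a reading of T minutes past 12:00 to (720 - T) minutes past 12:00.
Mirror reads 7:39 = 459 minutes past 12:00.
Actual time: (720 - 459) mod 720 = 261 minutes = 4:21.

Final answer: 4:21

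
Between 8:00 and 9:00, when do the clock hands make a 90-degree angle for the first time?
At t minutes past 8:00, the hour hand is at 30 x 8 + 0.5t degrees and the minute hand is at 6t degrees.
The smaller angle between them is 90 degrees when |30H - 5.5t| = 90 or |30H - 5.5t| = 270.
With H = 8, solve 30 x 8 - 5.5t = +/- target for each target:
  t = (30 x 8 - 90) / 5.5 = 27.27
  t = (30 x 8 + 90) / 5.5 = 60 (outside (0, 60))
  t = (30 x 8 - 270) / 5.5 = -5.45 (outside (0, 60))
  t = (30 x 8 + 270) / 5.5 = 92.73 (outside (0, 60))
Valid solutions in (0, 60): {27.27} minutes.
The first occurrence is t = 27.27 minutes.
The hands form a 90-degree angle at 27.27 minutes past 8:00.

Final answer: 27.27 minutes past 8:00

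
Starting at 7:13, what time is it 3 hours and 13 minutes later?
Starting time: 7:13
Adding 13 minutes to 13 minutes: 13 + 13 = 26 minutes
Adding 3 hours: 7 + 3 = 10
Final time: 10:26

Final answer: 10:26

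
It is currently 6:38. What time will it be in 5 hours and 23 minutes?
Starting time: 6:38
Adding 23 minutes to 38 minutes: 38 + 23 = 61 minutes = 1 hour and 1 minute
Adding 5 hours: 6 + 5 + 1 (carry) = 12
Final time: 12:01

Final answer: 12:01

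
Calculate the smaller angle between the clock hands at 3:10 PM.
Hour hand position: 3 x 30 + 10 x 0.5 = 95 degrees
Minute hand position: 10 x 6 = 60 degrees
Difference: |95 - 60| = 35 degrees
The angle between the hands is 35 degrees

Final answer: 35 degrees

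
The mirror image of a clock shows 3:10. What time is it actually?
Reflection across the vertical (12-6) axis maps a hand at angle A degrees to (360 - A) degrees, which sends a reading of T minutes past 12:00 to (720 - T) minutes past 12:00.
Mirror reads 3:10 = 190 minutes past 12:00.
Actual time: (720 - 190) mod 720 = 530 minutes = 8:50.

Final answer: 8:50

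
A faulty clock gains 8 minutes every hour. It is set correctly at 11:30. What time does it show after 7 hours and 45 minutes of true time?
For every 60 true minutes, the faulty clock advances 60 + 8 = 68 minutes.
True elapsed: 7 hours and 45 minutes = 465 minutes.
Faulty clock advances: 465 x 68/60 = 527 minutes (drift: 62 minutes ahead).
Shown time: 11:30 + 527 minutes = 8:17.

Final answer: 8:17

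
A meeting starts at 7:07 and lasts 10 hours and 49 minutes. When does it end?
Starting time: 7:07
Adding 49 minutes to 7 minutes: 7 + 49 = 56 minutes
Adding 10 hours: 7 + 10 = 17 - 12 = 5
Final time: 5:56

Final answer: 5:56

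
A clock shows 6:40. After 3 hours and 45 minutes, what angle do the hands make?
First find the time 3 hours and 45 minutes after 6:40.
Total minutes: 6 x 60 + 40 + 3 x 60 + 45 = 625.
625 mod 720 = 625 minutes = 10:25.
Now compute the angle at 10:25:
Hour hand: 10 x 30 + 25 x 0.5 = 312.5 degrees
Minute hand: 25 x 6 = 150 degrees
Difference: |312.5 - 150| = 162.5 degrees
The angle is 162.5 degrees

Final answer: 162.5 degrees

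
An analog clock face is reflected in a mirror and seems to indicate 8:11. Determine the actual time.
Reflection across the vertical (12-6) axis maps a hand at angle A degrees to (360 - A) degrees, which sends a reading of T minutes past 12:00 to (720 - T) minutes past 12:00.
Mirror reads 8:11 = 491 minutes past 12:00.
Actual time: (720 - 491) mod 720 = 229 minutes = 3:49.

Final answer: 3:49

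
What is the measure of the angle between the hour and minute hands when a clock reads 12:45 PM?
Hour hand position: 0 x 30 + 45 x 0.5 = 22.5 degrees
Minute hand position: 45 x 6 = 270 degrees
Difference: |22.5 - 270| = 247.5 degrees
Since 247.5 > 180, the smaller angle is 360 - 247.5 = 112.5 degrees

Final answer: 112.5 degrees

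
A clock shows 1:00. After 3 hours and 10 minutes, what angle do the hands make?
First find the time 3 hours and 10 minutes after 1:00.
Total minutes: 1 x 60 + 0 + 3 x 60 + 10 = 250.
250 mod 720 = 250 minutes = 4:10.
Now compute the angle at 4:10:
Hour hand: 4 x 30 + 10 x 0.5 = 125 degrees
Minute hand: 10 x 6 = 60 degrees
Difference: |125 - 60| = 65 degrees
The angle is 65 degrees

Final answer: 65 degrees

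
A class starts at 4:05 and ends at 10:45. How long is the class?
From 4:05 to 10:45:
(10 x 60 + 45) - (4 x 60 + 5) = 645 - 245 = 400 minutes
= 6 hours and 40 minutes

Final answer: 6 hours and 40 minutes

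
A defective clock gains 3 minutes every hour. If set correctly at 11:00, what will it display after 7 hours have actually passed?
For every 60 true minutes, the faulty clock advances 60 + 3 = 63 minutes.
True elapsed: 7 hours = 420 minutes.
Faulty clock advances: 420 x 63/60 = 441 minutes (drift: 21 minutes ahead).
Shown time: 11:00 + 441 minutes = 6:21.

Final answer: 6:21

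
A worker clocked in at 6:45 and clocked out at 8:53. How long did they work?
From 6:45 to 8:53:
(8 x 60 + 53) - (6 x 60 + 45) = 533 - 405 = 128 minutes
= 2 hours and 8 minutes

Final answer: 2 hours and 8 minutes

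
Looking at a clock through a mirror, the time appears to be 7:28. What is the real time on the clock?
Reflection across the vertical (12-6) axis maps a hand at angle A degrees to (360 - A) degrees, which sends a reading of T minutes past 12:00 to (720 - T) minutes past 12:00.
Mirror reads 7:28 = 448 minutes past 12:00.
Actual time: (720 - 448) mod 720 = 272 minutes = 4:32.

Final answer: 4:32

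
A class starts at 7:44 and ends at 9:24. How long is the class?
From 7:44 to 9:24:
(9 x 60 + 24) - (7 x 60 + 44) = 564 - 464 = 100 minutes
= 1 hour and 40 minutes

Final answer: 1 hour and 40 minutes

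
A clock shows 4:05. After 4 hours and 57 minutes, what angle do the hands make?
First find the time 4 hours and 57 minutes after 4:05.
Total minutes: 4 x 60 + 5 + 4 x 60 + 57 = 542.
542 mod 720 = 542 minutes = 9:02.
Now compute the angle at 9:02:
Hour hand: 9 x 30 + 2 x 0.5 = 271 degrees
Minute hand: 2 x 6 = 12 degrees
Difference: |271 - 12| = 259 degrees
Smaller angle: 360 - 259 = 101 degrees

Final answer: 101 degrees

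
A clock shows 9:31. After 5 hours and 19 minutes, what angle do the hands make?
First find the time 5 hours and 19 minutes after 9:31.
Total minutes: 9 x 60 + 31 + 5 x 60 + 19 = 890.
890 mod 720 = 170 minutes = 2:50.
Now compute the angle at 2:50:
Hour hand: 2 x 30 + 50 x 0.5 = 85 degrees
Minute hand: 50 x 6 = 300 degrees
Difference: |85 - 300| = 215 degrees
Smaller angle: 360 - 215 = 145 degrees

Final answer: 145 degrees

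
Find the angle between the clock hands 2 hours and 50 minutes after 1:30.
First find the time 2 hours and 50 minutes after 1:30.
Total minutes: 1 x 60 + 30 + 2 x 60 + 50 = 260.
260 mod 720 = 260 minutes = 4:20.
Now compute the angle at 4:20:
Hour hand: 4 x 30 + 20 x 0.5 = 130 degrees
Minute hand: 20 x 6 = 120 degrees
Difference: |130 - 120| = 10 degrees
The angle is 10 degrees

Final answer: 10 degrees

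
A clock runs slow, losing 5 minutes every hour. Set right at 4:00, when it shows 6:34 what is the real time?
For every 60 true minutes, the faulty clock advances 55 minutes, so 1 faulty-clock minute corresponds to 60/55 true minutes.
From 4:00 to 6:34 on the faulty dial is 154 minutes.
True elapsed: 154 x 60/55 = 168 minutes = 2 hours and 48 minutes.
True time: 4:00 + 2 hours and 48 minutes = 6:48.

Final answer: 6:48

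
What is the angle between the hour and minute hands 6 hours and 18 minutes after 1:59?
First find the time 6 hours and 18 minutes after 1:59.
Total minutes: 1 x 60 + 59 + 6 x 60 + 18 = 497.
497 mod 720 = 497 minutes = 8:17.
Now compute the angle at 8:17:
Hour hand: 8 x 30 + 17 x 0.5 = 248.5 degrees
Minute hand: 17 x 6 = 102 degrees
Difference: |248.5 - 102| = 146.5 degrees
The angle is 146.5 degrees

Final answer: 146.5 degrees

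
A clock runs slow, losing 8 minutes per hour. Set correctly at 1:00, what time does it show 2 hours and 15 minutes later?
For every 60 true minutes, the faulty clock advances 60 - 8 = 52 minutes.
True elapsed: 2 hours and 15 minutes = 135 minutes.
Faulty clock advances: 135 x 52/60 = 117 minutes (drift: 18 minutes behind).
Shown time: 1:00 + 117 minutes = 2:57.

Final answer: 2:57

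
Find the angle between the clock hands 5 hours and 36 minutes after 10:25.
First find the time 5 hours and 36 minutes after 10:25.
Total minutes: 10 x 60 + 25 + 5 x 60 + 36 = 961.
961 mod 720 = 241 minutes = 4:01.
Now compute the angle at 4:01:
Hour hand: 4 x 30 + 1 x 0.5 = 120.5 degrees
Minute hand: 1 x 6 = 6 degrees
Difference: |120.5 - 6| = 114.5 degrees
The angle is 114.5 degrees

Final answer: 114.5 degrees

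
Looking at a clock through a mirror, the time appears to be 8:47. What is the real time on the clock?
Reflection across the vertical (12-6) axis maps a hand at angle A degrees to (360 - A) degrees, which sends a reading of T minutes past 12:00 to (720 - T) minutes past 12:00.
Mirror reads 8:47 = 527 minutes past 12:00.
Actual time: (720 - 527) mod 720 = 193 minutes = 3:13.

Final answer: 3:13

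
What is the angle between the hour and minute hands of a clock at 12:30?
Hour hand position: 0 x 30 + 30 x 0.5 = 15 degrees
Minute hand position: 30 x 6 = 180 degrees
Difference: |15 - 180| = 165 degrees
The angle between the hands is 165 degrees

Final answer: 165 degrees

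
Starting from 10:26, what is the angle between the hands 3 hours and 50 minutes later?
First find the time 3 hours and 50 minutes after 10:26.
Total minutes: 10 x 60 + 26 + 3 x 60 + 50 = 856.
856 mod 720 = 136 minutes = 2:16.
Now compute the angle at 2:16:
Hour hand: 2 x 30 + 16 x 0.5 = 68 degrees
Minute hand: 16 x 6 = 96 degrees
Difference: |68 - 96| = 28 degrees
The angle is 28 degrees

Final answer: 28 degrees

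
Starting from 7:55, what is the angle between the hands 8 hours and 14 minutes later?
First find the time 8 hours and 14 minutes after 7:55.
Total minutes: 7 x 60 + 55 + 8 x 60 + 14 = 969.
969 mod 720 = 249 minutes = 4:09.
Now compute the angle at 4:09:
Hour hand: 4 x 30 + 9 x 0.5 = 124.5 degrees
Minute hand: 9 x 6 = 54 degrees
Difference: |124.5 - 54| = 70.5 degrees
The angle is 70.5 degrees

Final answer: 70.5 degrees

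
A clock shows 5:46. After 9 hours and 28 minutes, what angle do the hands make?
First find the time 9 hours and 28 minutes after 5:46.
Total minutes: 5 x 60 + 46 + 9 x 60 + 28 = 914.
914 mod 720 = 194 minutes = 3:14.
Now compute the angle at 3:14:
Hour hand: 3 x 30 + 14 x 0.5 = 97 degrees
Minute hand: 14 x 6 = 84 degrees
Difference: |97 - 84| = 13 degrees
The angle is 13 degrees

Final answer: 13 degrees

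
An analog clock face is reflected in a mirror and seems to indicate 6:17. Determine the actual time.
Reflection across the vertical (12-6) axis maps a hand at angle A degrees to (360 - A) degrees, which sends a reading of T minutes past 12:00 to (720 - T) minutes past 12:00.
Mirror reads 6:17 = 377 minutes past 12:00.
Actual time: (720 - 377) mod 720 = 343 minutes = 5:43.

Final answer: 5:43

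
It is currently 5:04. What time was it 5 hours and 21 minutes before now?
Starting time: 5:04 = 304 total minutes past 12:00
Subtracting: 5 hours and 21 minutes = 321 minutes
304 - 321 = -17 (negative, add 12 hours = 720) = 703 minutes
= 11 hours and 43 minutes past 12:00 = 11:43

Final answer: 11:43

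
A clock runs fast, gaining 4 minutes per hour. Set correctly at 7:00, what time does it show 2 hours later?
For every 60 true minutes, the faulty clock advances 60 + 4 = 64 minutes.
True elapsed: 2 hours = 120 minutes.
Faulty clock advances: 120 x 64/60 = 128 minutes (drift: 8 minutes ahead).
Shown time: 7:00 + 128 minutes = 9:08.

Final answer: 9:08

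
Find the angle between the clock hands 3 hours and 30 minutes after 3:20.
First find the time 3 hours and 30 minutes after 3:20.
Total minutes: 3 x 60 + 20 + 3 x 60 + 30 = 410.
410 mod 720 = 410 minutes = 6:50.
Now compute the angle at 6:50:
Hour hand: 6 x 30 + 50 x 0.5 = 205 degrees
Minute hand: 50 x 6 = 300 degrees
Difference: |205 - 300| = 95 degrees
The angle is 95 degrees

Final answer: 95 degrees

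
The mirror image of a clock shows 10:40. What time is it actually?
Reflection across the vertical (12-6) axis maps a hand at angle A degrees to (360 - A) degrees, which sends a reading of T minutes past 12:00 to (720 - T) minutes past 12:00.
Mirror reads 10:40 = 640 minutes past 12:00.
Actual time: (720 - 640) mod 720 = 80 minutes = 1:20.

Final answer: 1:20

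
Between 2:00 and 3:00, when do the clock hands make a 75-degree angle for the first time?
At t minutes past 2:00, the hour hand is at 30 x 2 + 0.5t degrees and the minute hand is at 6t degrees.
The smaller angle between them is 75 degrees when |30H - 5.5t| = 75 or |30H - 5.5t| = 285.
With H = 2, solve 30 x 2 - 5.5t = +/- target for each target:
  t = (30 x 2 - 75) / 5.5 = -2.73 (outside (0, 60))
  t = (30 x 2 + 75) / 5.5 = 24.55
  t = (30 x 2 - 285) / 5.5 = -40.91 (outside (0, 60))
  t = (30 x 2 + 285) / 5.5 = 62.73 (outside (0, 60))
Valid solutions in (0, 60): {24.55} minutes.
The first occurrence is t = 24.55 minutes.
The hands form a 75-degree angle at 24.55 minutes past 2:00.

Final answer: 24.55 minutes past 2:00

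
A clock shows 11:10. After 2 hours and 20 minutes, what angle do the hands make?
First find the time 2 hours and 20 minutes after 11:10.
Total minutes: 11 x 60 + 10 + 2 x 60 + 20 = 810.
810 mod 720 = 90 minutes = 1:30.
Now compute the angle at 1:30:
Hour hand: 1 x 30 + 30 x 0.5 = 45 degrees
Minute hand: 30 x 6 = 180 degrees
Difference: |45 - 180| = 135 degrees
The angle is 135 degrees

Final answer: 135 degrees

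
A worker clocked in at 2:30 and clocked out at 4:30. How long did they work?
From 2:30 to 4:30:
(4 x 60 + 30) - (2 x 60 + 30) = 270 - 150 = 120 minutes
= 2 hours

Final answer: 2 hours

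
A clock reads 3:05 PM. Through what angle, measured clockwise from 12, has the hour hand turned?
The hour hand moves 30 degrees per hour and 0.5 degrees per minute.
At 3:05: (3) x 30 + 5 x 0.5 = 90 + 2.5 = 92.5 degrees

Final answer: 92.5 degrees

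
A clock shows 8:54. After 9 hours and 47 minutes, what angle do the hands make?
First find the time 9 hours and 47 minutes after 8:54.
Total minutes: 8 x 60 + 54 + 9 x 60 + 47 = 1121.
1121 mod 720 = 401 minutes = 6:41.
Now compute the angle at 6:41:
Hour hand: 6 x 30 + 41 x 0.5 = 200.5 degrees
Minute hand: 41 x 6 = 246 degrees
Difference: |200.5 - 246| = 45.5 degrees
The angle is 45.5 degrees

Final answer: 45.5 degrees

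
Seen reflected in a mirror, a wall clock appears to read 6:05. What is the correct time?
Reflection across the vertical (12-6) axis maps a hand at angle A degrees to (360 - A) degrees, which sends a reading of T minutes past 12:00 to (720 - T) minutes past 12:00.
Mirror reads 6:05 = 365 minutes past 12:00.
Actual time: (720 - 365) mod 720 = 355 minutes = 5:55.

Final answer: 5:55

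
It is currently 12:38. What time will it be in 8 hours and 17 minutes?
Starting time: 12:38
Adding 17 minutes to 38 minutes: 38 + 17 = 55 minutes
Adding 8 hours: 12 + 8 = 20 - 12 = 8
Final time: 8:55

Final answer: 8:55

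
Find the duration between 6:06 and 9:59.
From 6:06 to 9:59:
(9 x 60 + 59) - (6 x 60 + 6) = 599 - 366 = 233 minutes
= 3 hours and 53 minutes

Final answer: 3 hours and 53 minutes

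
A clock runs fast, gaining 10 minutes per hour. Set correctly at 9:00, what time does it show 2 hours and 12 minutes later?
For every 60 true minutes, the faulty clock advances 60 + 10 = 70 minutes.
True elapsed: 2 hours and 12 minutes = 132 minutes.
Faulty clock advances: 132 x 70/60 = 154 minutes (drift: 22 minutes ahead).
Shown time: 9:00 + 154 minutes = 11:34.

Final answer: 11:34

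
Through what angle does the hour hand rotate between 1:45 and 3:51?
The hour hand moves 0.5 degrees per minute.
Time elapsed: 3:51 - 1:45 = 126 minutes
Angular displacement: 126 x 0.5 = 63 degrees

Final answer: 63 degrees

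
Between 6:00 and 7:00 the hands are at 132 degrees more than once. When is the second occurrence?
At t minutes past 6:00, the hour hand is at 30 x 6 + 0.5t degrees and the minute hand is at 6t degrees.
The smaller angle between them is 132 degrees when |30H - 5.5t| = 132 or |30H - 5.5t| = 228.
With H = 6, solve 30 x 6 - 5.5t = +/- target for each target:
  t = (30 x 6 - 132) / 5.5 = 8.73
  t = (30 x 6 + 132) / 5.5 = 56.73
  t = (30 x 6 - 228) / 5.5 = -8.73 (outside (0, 60))
  t = (30 x 6 + 228) / 5.5 = 74.18 (outside (0, 60))
Valid solutions in (0, 60): {8.73, 56.73} minutes.
The second occurrence is t = 56.73 minutes.
The hands form a 132-degree angle at 56.73 minutes past 6:00.

Final answer: 56.73 minutes past 6:00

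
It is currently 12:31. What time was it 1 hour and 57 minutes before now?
Starting time: 12:31 = 31 total minutes past 12:00
Subtracting: 1 hour and 57 minutes = 117 minutes
31 - 117 = -86 (negative, add 12 hours = 720) = 634 minutes
= 10 hours and 34 minutes past 12:00 = 10:34

Final answer: 10:34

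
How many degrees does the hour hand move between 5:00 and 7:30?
The hour hand moves 0.5 degrees per minute.
Time elapsed: 7:30 - 5:00 = 150 minutes
Angular displacement: 150 x 0.5 = 75 degrees

Final answer: 75 degrees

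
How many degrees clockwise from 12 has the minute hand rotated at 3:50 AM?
The minute hand moves 6 degrees per minute.
At 3:50: 50 x 6 = 300 degrees

Final answer: 300 degrees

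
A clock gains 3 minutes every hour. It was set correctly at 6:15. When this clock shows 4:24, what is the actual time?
For every 60 true minutes, the faulty clock advances 63 minutes, so 1 faulty-clock minute corresponds to 60/63 true minutes.
From 6:15 to 4:24 on the faulty dial is 609 minutes.
True elapsed: 609 x 60/63 = 580 minutes = 9 hours and 40 minutes.
True time: 6:15 + 9 hours and 40 minutes = 3:55.

Final answer: 3:55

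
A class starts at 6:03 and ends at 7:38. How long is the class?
From 6:03 to 7:38:
(7 x 60 + 38) - (6 x 60 + 3) = 458 - 363 = 95 minutes
= 1 hour and 35 minutes

Final answer: 1 hour and 35 minutes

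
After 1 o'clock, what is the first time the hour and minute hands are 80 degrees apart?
At t minutes past 1:00, the hour hand is at 30 x 1 + 0.5t degrees and the minute hand is at 6t degrees.
The smaller angle between them is 80 degrees when |30H - 5.5t| = 80 or |30H - 5.5t| = 280.
With H = 1, solve 30 x 1 - 5.5t = +/- target for each target:
  t = (30 x 1 - 80) / 5.5 = -9.09 (outside (0, 60))
  t = (30 x 1 + 80) / 5.5 = 20
  t = (30 x 1 - 280) / 5.5 = -45.45 (outside (0, 60))
  t = (30 x 1 + 280) / 5.5 = 56.36
Valid solutions in (0, 60): {20, 56.36} minutes.
The first occurrence is t = 20 minutes.
The hands form a 80-degree angle at 20 minutes past 1:00.

Final answer: 20 minutes past 1:00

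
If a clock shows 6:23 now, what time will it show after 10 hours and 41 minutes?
Starting time: 6:23
Adding 41 minutes to 23 minutes: 23 + 41 = 64 minutes = 1 hour and 4 minutes
Adding 10 hours: 6 + 10 + 1 (carry) = 17 - 12 = 5
Final time: 5:04

Final answer: 5:04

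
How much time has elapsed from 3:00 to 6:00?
From 3:00 to 6:00:
(6 x 60 + 0) - (3 x 60 + 0) = 360 - 180 = 180 minutes
= 3 hours

Final answer: 3 hours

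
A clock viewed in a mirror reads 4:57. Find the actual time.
Reflection across the vertical (12-6) axis maps a hand at angle A degrees to (360 - A) degrees, which sends a reading of T minutes past 12:00 to (720 - T) minutes past 12:00.
Mirror reads 4:57 = 297 minutes past 12:00.
Actual time: (720 - 297) mod 720 = 423 minutes = 7:03.

Final answer: 7:03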